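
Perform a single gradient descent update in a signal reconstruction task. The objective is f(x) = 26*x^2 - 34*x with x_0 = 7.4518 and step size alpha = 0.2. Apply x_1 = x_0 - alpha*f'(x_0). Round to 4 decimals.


We compute the gradient at x_0 and apply the update.
f'(x) = 52*x - 34
f'(7.4518) = 52*7.4518 - 34 = 353.4936
x_1 = 7.4518 - 0.2*353.4936 = -63.2469


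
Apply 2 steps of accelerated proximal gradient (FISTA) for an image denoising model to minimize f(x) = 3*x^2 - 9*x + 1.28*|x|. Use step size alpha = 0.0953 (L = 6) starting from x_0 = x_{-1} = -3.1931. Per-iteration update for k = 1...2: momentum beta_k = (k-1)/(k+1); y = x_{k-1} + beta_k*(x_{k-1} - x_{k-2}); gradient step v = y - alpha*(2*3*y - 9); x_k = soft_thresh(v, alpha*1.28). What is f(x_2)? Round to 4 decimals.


FISTA on f(x) = 3*x^2 - 9*x + 1.28*|x|
L = 6, alpha = 0.0953
Iteration 1: beta = 0.0, y = -3.1931 + 0.0*(-3.1931 + 3.1931) = -3.1931
  grad(y) = -28.1586, v = y - alpha*grad = -0.5096
  prox(v) = soft_thresh(-0.5096, 0.122) = -0.3876
Iteration 2: beta = 0.3333, y = -0.3876 + 0.3333*(-0.3876 + 3.1931) = 0.5476
  grad(y) = -5.7146, v = y - alpha*grad = 1.0922
  prox(v) = soft_thresh(1.0922, 0.122) = 0.9702
f(x_2) = 3*0.9702^2 - 9*0.9702 + 1.28*|0.9702| = -4.666


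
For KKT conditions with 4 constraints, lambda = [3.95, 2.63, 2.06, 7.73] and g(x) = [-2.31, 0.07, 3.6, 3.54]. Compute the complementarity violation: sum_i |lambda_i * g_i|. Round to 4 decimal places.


KKT complementary slackness check:
lambda_1 * g_1 = 3.95 * -2.31 = -9.1245
lambda_2 * g_2 = 2.63 * 0.07 = 0.1841
lambda_3 * g_3 = 2.06 * 3.6 = 7.416
lambda_4 * g_4 = 7.73 * 3.54 = 27.3642
Total violation = 9.1245 + 0.1841 + 7.416 + 27.3642 = 44.0888


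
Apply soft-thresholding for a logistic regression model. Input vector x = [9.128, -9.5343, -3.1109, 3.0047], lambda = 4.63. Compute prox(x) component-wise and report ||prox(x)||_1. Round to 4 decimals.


Soft-thresholding with lambda = 4.63:
prox(9.128) = sign(9.128)*max(|9.128| - 4.63, 0) = 4.498
prox(-9.5343) = sign(-9.5343)*max(|-9.5343| - 4.63, 0) = -4.9043
prox(-3.1109) = sign(-3.1109)*max(|-3.1109| - 4.63, 0) = 0.0
prox(3.0047) = sign(3.0047)*max(|3.0047| - 4.63, 0) = 0.0
prox(x) = [4.498, -4.9043, 0.0, 0.0]
||prox(x)||_1 = 4.498 + 4.9043 + 0.0 + 0.0 = 9.4023


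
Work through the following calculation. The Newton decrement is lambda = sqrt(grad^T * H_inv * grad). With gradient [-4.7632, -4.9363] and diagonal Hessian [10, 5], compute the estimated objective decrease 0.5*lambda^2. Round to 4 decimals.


Step 1: H is diagonal, so H^(-1) * g = [-0.4763, -0.9873].
Step 2: g^T H^(-1) g = sum_i g_i^2 / H_ii
  = (-4.7632)^2/10 + (-4.9363)^2/5
  = 2.2688 + 4.8734 = 7.1422
Step 3: Objective decrease = 0.5 * g^T H^(-1) g = 3.5711


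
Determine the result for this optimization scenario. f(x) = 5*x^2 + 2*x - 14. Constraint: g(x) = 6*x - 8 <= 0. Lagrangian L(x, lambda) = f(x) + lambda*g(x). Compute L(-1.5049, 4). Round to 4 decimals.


Step 1: Evaluate f(x).
f(-1.5049) = 5*(-1.5049)^2 + 2*(-1.5049) - 14 = -5.6862
Step 2: Evaluate g(x).
g(-1.5049) = 6*-1.5049 - 8 = -17.0294
Step 3: Compute Lagrangian.
L = -5.6862 + 4*-17.0294 = -73.8038


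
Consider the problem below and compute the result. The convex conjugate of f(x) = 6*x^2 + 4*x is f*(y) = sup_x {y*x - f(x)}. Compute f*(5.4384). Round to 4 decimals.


f*(y) = sup_x {y*x - a*x^2 - b*x} = sup_x {(y-b)*x - a*x^2}
FOC: (y - b) - 2a*x = 0 => x* = (y - b)/(2a)
x* = (5.4384 - 4)/(2*6) = 0.1199
f*(5.4384) = (y-b)^2/(4a) = (5.4384 - 4)^2/(4*6)
= 2.069/24 = 0.0862


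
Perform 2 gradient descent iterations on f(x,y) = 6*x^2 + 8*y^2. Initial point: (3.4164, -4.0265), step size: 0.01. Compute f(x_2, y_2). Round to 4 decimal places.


Gradient descent on f(x,y) = 6*x^2 + 8*y^2.
Starting point: (3.4164, -4.0265), alpha = 0.01
Step 1: grad_x = 2*6*3.4164 = 40.9968, grad_y = 2*8*-4.0265 = -64.424
  x_1 = 3.4164 - 0.01*40.9968 = 3.0064
  y_1 = -4.0265 - 0.01*-64.424 = -3.3823
Step 2: grad_x = 2*6*3.0064 = 36.0772, grad_y = 2*8*-3.3823 = -54.1162
  x_2 = 3.0064 - 0.01*36.0772 = 2.6457
  y_2 = -3.3823 - 0.01*-54.1162 = -2.8411
f(2.6457, -2.8411) = 6*2.6457^2 + 8*(-2.8411)^2 = 106.5718


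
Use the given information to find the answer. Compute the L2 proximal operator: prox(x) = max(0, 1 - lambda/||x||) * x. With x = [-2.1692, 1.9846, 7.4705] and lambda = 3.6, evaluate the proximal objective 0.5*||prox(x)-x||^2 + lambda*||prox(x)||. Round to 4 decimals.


Step 1: Compute ||x||.
||x|| = 8.0282
Step 2: Compute scaling factor.
scale = max(0, 1 - 3.6/8.0282) = 0.5516
Step 3: prox(x) = [-1.1965, 1.0947, 4.1206]
||prox(x)|| = 4.4282
Step 4: Proximal objective.
0.5*||prox-x||^2 = 6.48
lambda*||prox|| = 15.9415
Total = 22.4216


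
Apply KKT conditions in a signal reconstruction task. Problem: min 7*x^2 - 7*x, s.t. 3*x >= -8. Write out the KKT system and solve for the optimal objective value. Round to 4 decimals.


Step 1: Try lambda = 0 (constraint inactive).
Stationarity: 2*7*x - 7 = 0
x* = 7/(2*7) = 0.5
Check constraint: 3*0.5 = 1.5 >= -8 -- satisfied.
Step 2: Compute optimal value.
f(x*) = 7*0.5^2 - 7*0.5 = -1.75


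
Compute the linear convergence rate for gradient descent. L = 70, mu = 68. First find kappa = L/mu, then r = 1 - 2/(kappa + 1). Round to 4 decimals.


Step 1: Compute the condition number.
kappa = L/mu = 70/68 = 1.0294
Step 2: Compute the convergence rate.
r = 1 - 2/(kappa + 1) = 1 - 2*mu/(L + mu) = (L - mu)/(L + mu) = 2/138 = 0.0145


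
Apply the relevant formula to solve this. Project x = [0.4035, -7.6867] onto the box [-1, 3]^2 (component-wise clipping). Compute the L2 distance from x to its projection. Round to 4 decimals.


Project each component onto [-1, 3].
clip(0.4035) = 0.4035, clip(-7.6867) = -1.0
Projection = [0.4035, -1.0]
Squared diffs: [0.0, 44.712]
Distance = sqrt(44.712) = 6.6867


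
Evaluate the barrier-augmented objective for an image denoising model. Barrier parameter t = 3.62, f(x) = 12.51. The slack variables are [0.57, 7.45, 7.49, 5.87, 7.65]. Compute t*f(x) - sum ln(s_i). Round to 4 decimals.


Step 1: Compute log-barrier.
ln values: [-0.5621, 2.0082, 2.0136, 1.7699, 2.0347]
phi = -(-0.5621 + 2.0082 + 2.0136 + 1.7699 + 2.0347) = -7.2642
Step 2: Compute augmented objective.
t*f(x) = 3.62*12.51 = 45.2862
Total = 45.2862 - 7.2642 = 38.022


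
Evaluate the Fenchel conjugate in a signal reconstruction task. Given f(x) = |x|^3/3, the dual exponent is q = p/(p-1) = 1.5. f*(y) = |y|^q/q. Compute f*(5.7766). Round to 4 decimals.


The conjugate exponent q satisfies 1/p + 1/q = 1.
p = 3, so q = 3/(3 - 1) = 1.5
|y|^q = 5.7766^1.5 = 13.8838
f*(5.7766) = 13.8838 / 1.5 = 9.2559


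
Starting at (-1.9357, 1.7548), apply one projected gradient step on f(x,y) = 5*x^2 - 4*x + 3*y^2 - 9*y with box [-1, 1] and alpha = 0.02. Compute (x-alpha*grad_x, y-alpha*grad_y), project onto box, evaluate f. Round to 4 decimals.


Step 1: Compute gradient at (-1.9357, 1.7548).
grad_x = 2*5*-1.9357 - 4 = -23.357
grad_y = 2*3*1.7548 - 9 = 1.5288
Step 2: Gradient step.
x_raw = -1.9357 - 0.02*-23.357 = -1.4686
y_raw = 1.7548 - 0.02*1.5288 = 1.7242
Step 3: Project onto [-1, 1].
x_proj = clip(-1.4686) = -1.0
y_proj = clip(1.7242) = 1.0
Step 4: Evaluate f.
f(-1.0, 1.0) = 3.0


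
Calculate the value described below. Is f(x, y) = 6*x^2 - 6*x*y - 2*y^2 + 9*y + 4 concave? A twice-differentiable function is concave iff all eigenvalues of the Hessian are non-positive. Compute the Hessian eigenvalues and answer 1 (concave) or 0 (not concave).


The Hessian of f(x,y) = 6*x^2 - 6*x*y - 2*y^2 + 9*y + 4 is:
H = [[12, -6], [-6, -4]]
Trace = 12 - 4 = 8
Determinant = 12*-4 - (-6)^2 = -84
Discriminant = (8)^2 - 4*-84 = 400.0
Eigenvalues: lambda_1 = -6.0, lambda_2 = 14.0
The function is not concave.

0


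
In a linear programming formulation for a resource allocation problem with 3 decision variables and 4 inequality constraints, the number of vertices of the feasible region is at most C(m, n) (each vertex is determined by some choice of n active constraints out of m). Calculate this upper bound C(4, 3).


Each vertex corresponds to some choice of n active constraints out of m, so the number of vertices is at most C(m, n) = m! / (n!(m-n)!).
m = 4, n = 3
Numerator: 4 * 3 * 2
Denominator: 3! = 6
C(4, 3) = 4


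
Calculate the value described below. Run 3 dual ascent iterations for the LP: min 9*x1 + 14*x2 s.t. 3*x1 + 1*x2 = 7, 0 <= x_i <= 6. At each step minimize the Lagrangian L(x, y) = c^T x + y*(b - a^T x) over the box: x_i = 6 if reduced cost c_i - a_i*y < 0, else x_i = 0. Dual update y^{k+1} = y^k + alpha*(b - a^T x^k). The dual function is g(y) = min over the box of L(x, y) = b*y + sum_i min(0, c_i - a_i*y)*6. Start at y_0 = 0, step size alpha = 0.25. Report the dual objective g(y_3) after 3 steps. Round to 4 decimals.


Dual ascent for LP: min 9*x1 + 14*x2, 3*x1 + 1*x2 = 7, 0 <= x_i <= 6
Step 1: y^k = 0.0, reduced costs: (9.0, 14.0)
  x^k = (0.0, 0.0), subgradient = b - a^T x = 7.0
  y^{k+1} = 0.0 + 0.25*7.0 = 1.75
Step 2: y^k = 1.75, reduced costs: (3.75, 12.25)
  x^k = (0.0, 0.0), subgradient = b - a^T x = 7.0
  y^{k+1} = 1.75 + 0.25*7.0 = 3.5
Step 3: y^k = 3.5, reduced costs: (-1.5, 10.5)
  x^k = (6.0, 0.0), subgradient = b - a^T x = -11.0
  y^{k+1} = 3.5 + 0.25*-11.0 = 0.75
Dual objective at y_3 = 0.75: reduced costs (6.75, 13.25), box minimizer x = (0.0, 0.0)
g(y_3) = b*y + (c1 - a1*y)*x1 + (c2 - a2*y)*x2 = 7*0.75 + 6.75*0.0 + 13.25*0.0 = 5.25 + 0.0 + 0.0 = 5.25


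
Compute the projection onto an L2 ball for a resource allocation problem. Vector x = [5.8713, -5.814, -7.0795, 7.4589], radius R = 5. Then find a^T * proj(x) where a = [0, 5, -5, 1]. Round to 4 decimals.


Step 1: Compute ||x|| (intermediates to 6 decimals).
||x|| = sqrt(5.8713^2 + (-5.814)^2 + (-7.0795)^2 + 7.4589^2) = 13.192015
Step 2: Project.
Since ||x|| > R, scale = R/||x|| = 5/13.192015 = 0.379017, proj(x) = scale * x
proj(x) = [2.225323, -2.203605, -2.683251, 2.82705]
Step 3: Dot product.
a^T * proj(x) = 0*2.225323 + 5*(-2.203605) - 5*(-2.683251) + 1*2.82705 = 5.2253


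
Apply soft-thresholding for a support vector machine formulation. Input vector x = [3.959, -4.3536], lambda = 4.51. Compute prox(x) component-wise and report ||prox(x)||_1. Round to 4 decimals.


Soft-thresholding with lambda = 4.51:
prox(3.959) = sign(3.959)*max(|3.959| - 4.51, 0) = 0.0
prox(-4.3536) = sign(-4.3536)*max(|-4.3536| - 4.51, 0) = 0.0
prox(x) = [0.0, 0.0]
||prox(x)||_1 = 0.0 + 0.0 = 0.0


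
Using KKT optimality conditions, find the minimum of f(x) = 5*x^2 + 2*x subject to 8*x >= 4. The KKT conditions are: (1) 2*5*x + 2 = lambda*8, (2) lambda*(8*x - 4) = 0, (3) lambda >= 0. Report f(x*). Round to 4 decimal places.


Step 1: Try lambda = 0 (constraint inactive).
x_unc = -2/(2*5) = -0.2
Check: 8*-0.2 = -1.6 < 4 -- violated!
Step 2: Constraint must be active: 8*x = 4
x* = 4/8 = 0.5
lambda = (2*5*0.5 + 2)/8 = 0.875
Step 3: Compute optimal value.
f(x*) = 5*0.5^2 + 2*0.5 = 2.25


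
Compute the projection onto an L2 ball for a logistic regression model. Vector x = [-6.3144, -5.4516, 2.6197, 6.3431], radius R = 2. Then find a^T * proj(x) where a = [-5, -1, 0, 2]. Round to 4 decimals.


Step 1: Compute ||x|| (intermediates to 6 decimals).
||x|| = sqrt((-6.3144)^2 + (-5.4516)^2 + 2.6197^2 + 6.3431^2) = 10.802284
Step 2: Project.
Since ||x|| > R, scale = R/||x|| = 2/10.802284 = 0.185146, proj(x) = scale * x
proj(x) = [-1.169086, -1.009342, 0.485027, 1.1744]
Step 3: Dot product.
a^T * proj(x) = -5*(-1.169086) - 1*(-1.009342) + 0*0.485027 + 2*1.1744 = 9.2036


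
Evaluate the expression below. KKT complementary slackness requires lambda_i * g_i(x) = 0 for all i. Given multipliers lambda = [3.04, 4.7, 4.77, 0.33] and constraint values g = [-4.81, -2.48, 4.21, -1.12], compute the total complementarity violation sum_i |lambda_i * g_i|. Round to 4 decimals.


KKT complementary slackness check:
lambda_1 * g_1 = 3.04 * -4.81 = -14.6224
lambda_2 * g_2 = 4.7 * -2.48 = -11.656
lambda_3 * g_3 = 4.77 * 4.21 = 20.0817
lambda_4 * g_4 = 0.33 * -1.12 = -0.3696
Total violation = 14.6224 + 11.656 + 20.0817 + 0.3696 = 46.7297


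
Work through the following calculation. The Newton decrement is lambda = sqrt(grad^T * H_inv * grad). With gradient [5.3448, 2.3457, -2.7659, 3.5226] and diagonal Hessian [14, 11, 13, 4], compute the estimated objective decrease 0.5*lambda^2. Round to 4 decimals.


Step 1: H is diagonal, so H^(-1) * g = [0.3818, 0.2132, -0.2128, 0.8807].
Step 2: g^T H^(-1) g = sum_i g_i^2 / H_ii
  = (5.3448)^2/14 + (2.3457)^2/11 + (-2.7659)^2/13 + (3.5226)^2/4
  = 2.0405 + 0.5002 + 0.5885 + 3.1022 = 6.2314
Step 3: Objective decrease = 0.5 * g^T H^(-1) g = 3.1157


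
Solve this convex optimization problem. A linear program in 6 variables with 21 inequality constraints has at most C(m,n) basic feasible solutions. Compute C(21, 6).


Each vertex corresponds to some choice of n active constraints out of m, so the number of vertices is at most C(m, n) = m! / (n!(m-n)!).
m = 21, n = 6
Numerator: 21 * 20 * 19 * 18 * 17 * 16
Denominator: 6! = 720
C(21, 6) = 54264


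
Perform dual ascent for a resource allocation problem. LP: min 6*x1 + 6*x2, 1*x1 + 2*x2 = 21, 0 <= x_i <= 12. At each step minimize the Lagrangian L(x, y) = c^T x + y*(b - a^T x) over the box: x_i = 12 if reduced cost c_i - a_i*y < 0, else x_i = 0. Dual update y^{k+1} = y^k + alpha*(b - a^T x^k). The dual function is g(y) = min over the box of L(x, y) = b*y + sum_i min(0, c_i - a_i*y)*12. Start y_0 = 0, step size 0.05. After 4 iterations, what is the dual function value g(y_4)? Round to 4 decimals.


Dual ascent for LP: min 6*x1 + 6*x2, 1*x1 + 2*x2 = 21, 0 <= x_i <= 12
Step 1: y^k = 0.0, reduced costs: (6.0, 6.0)
  x^k = (0.0, 0.0), subgradient = b - a^T x = 21.0
  y^{k+1} = 0.0 + 0.05*21.0 = 1.05
Step 2: y^k = 1.05, reduced costs: (4.95, 3.9)
  x^k = (0.0, 0.0), subgradient = b - a^T x = 21.0
  y^{k+1} = 1.05 + 0.05*21.0 = 2.1
Step 3: y^k = 2.1, reduced costs: (3.9, 1.8)
  x^k = (0.0, 0.0), subgradient = b - a^T x = 21.0
  y^{k+1} = 2.1 + 0.05*21.0 = 3.15
Step 4: y^k = 3.15, reduced costs: (2.85, -0.3)
  x^k = (0.0, 12.0), subgradient = b - a^T x = -3.0
  y^{k+1} = 3.15 + 0.05*-3.0 = 3.0
Dual objective at y_4 = 3.0: reduced costs (3.0, 0.0), box minimizer x = (0.0, 0.0)
g(y_4) = b*y + (c1 - a1*y)*x1 + (c2 - a2*y)*x2 = 21*3.0 + 3.0*0.0 + 0.0*0.0 = 63.0 + 0.0 + 0.0 = 63.0


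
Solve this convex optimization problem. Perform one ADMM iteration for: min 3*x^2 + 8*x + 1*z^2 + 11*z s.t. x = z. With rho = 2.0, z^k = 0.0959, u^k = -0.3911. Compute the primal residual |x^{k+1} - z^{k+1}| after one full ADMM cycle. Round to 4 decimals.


ADMM iteration with rho = 2.0, z^k = 0.0959, u^k = -0.3911
Step 1: x-update.
Minimize 3*x^2 + 8*x + (2.0/2)*(x - 0.0959 - 0.3911)^2
FOC: (2*3 + 2.0)*x = -8 + 2.0*(0.0959 + 0.3911)
x^{k+1} = -0.8783
Step 2: z-update.
Minimize 1*z^2 + 11*z + (2.0/2)*(-0.8783 - z - 0.3911)^2
FOC: (2*1 + 2.0)*z = -11 + 2.0*(-0.8783 - 0.3911)
z^{k+1} = -3.3847
Step 3: u-update.
u^{k+1} = -0.3911 - 0.8783 + 3.3847 = 2.1153
Step 4: Primal residual = |-0.8783 + 3.3847| = 2.5064


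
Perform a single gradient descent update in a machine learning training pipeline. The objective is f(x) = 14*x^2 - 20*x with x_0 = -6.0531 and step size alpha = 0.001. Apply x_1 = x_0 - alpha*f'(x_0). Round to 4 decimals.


We compute the gradient at x_0 and apply the update.
f'(x) = 28*x - 20
f'(-6.0531) = 28*-6.0531 - 20 = -189.4868
x_1 = -6.0531 - 0.001*-189.4868 = -5.8636


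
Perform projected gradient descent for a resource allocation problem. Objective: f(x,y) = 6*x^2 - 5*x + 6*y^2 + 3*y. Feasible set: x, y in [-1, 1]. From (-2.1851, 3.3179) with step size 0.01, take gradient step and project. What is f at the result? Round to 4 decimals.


Step 1: Compute gradient at (-2.1851, 3.3179).
grad_x = 2*6*-2.1851 - 5 = -31.2212
grad_y = 2*6*3.3179 + 3 = 42.8148
Step 2: Gradient step.
x_raw = -2.1851 - 0.01*-31.2212 = -1.8729
y_raw = 3.3179 - 0.01*42.8148 = 2.8898
Step 3: Project onto [-1, 1].
x_proj = clip(-1.8729) = -1.0
y_proj = clip(2.8898) = 1.0
Step 4: Evaluate f.
f(-1.0, 1.0) = 20.0


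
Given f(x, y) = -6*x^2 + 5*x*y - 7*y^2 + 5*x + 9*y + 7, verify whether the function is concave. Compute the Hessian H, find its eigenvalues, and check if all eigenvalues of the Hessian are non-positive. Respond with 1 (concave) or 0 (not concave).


The Hessian of f(x,y) = -6*x^2 + 5*x*y - 7*y^2 + 5*x + 9*y + 7 is:
H = [[-12, 5], [5, -14]]
Trace = -12 - 14 = -26
Determinant = -12*-14 - (5)^2 = 143
Discriminant = (-26)^2 - 4*143 = 104.0
Eigenvalues: lambda_1 = -18.099, lambda_2 = -7.901
The function is concave.

1


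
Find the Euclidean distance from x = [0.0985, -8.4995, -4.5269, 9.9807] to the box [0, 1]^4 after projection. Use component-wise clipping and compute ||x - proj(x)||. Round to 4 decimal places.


Project each component onto [0, 1].
clip(0.0985) = 0.0985, clip(-8.4995) = 0.0, clip(-4.5269) = 0.0, clip(9.9807) = 1.0
Projection = [0.0985, 0.0, 0.0, 1.0]
Squared diffs: [0.0, 72.2415, 20.4928, 80.653]
Distance = sqrt(173.3873) = 13.1677


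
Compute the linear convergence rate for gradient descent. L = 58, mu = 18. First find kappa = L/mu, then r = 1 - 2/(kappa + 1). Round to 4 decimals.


Step 1: Compute the condition number.
kappa = L/mu = 58/18 = 3.2222
Step 2: Compute the convergence rate.
r = 1 - 2/(kappa + 1) = 1 - 2*mu/(L + mu) = (L - mu)/(L + mu) = 40/76 = 0.5263


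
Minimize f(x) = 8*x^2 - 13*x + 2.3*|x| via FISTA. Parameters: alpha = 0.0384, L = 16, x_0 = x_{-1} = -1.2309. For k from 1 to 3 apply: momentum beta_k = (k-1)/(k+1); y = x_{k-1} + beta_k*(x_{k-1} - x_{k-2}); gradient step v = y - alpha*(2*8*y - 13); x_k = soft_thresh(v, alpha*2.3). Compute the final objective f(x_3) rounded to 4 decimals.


FISTA on f(x) = 8*x^2 - 13*x + 2.3*|x|
L = 16, alpha = 0.0384
Iteration 1: beta = 0.0, y = -1.2309 + 0.0*(-1.2309 + 1.2309) = -1.2309
  grad(y) = -32.6944, v = y - alpha*grad = 0.0246
  prox(v) = soft_thresh(0.0246, 0.0883) = 0.0
Iteration 2: beta = 0.3333, y = 0.0 + 0.3333*(0.0 + 1.2309) = 0.4103
  grad(y) = -6.4352, v = y - alpha*grad = 0.6574
  prox(v) = soft_thresh(0.6574, 0.0883) = 0.5691
Iteration 3: beta = 0.5, y = 0.5691 + 0.5*(0.5691 - 0.0) = 0.8536
  grad(y) = 0.6582, v = y - alpha*grad = 0.8284
  prox(v) = soft_thresh(0.8284, 0.0883) = 0.74
f(x_3) = 8*0.74^2 - 13*0.74 + 2.3*|0.74| = -3.5372


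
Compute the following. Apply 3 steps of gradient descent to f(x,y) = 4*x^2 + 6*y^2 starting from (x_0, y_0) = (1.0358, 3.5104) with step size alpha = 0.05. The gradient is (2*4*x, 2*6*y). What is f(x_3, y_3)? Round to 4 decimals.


Gradient descent on f(x,y) = 4*x^2 + 6*y^2.
Starting point: (1.0358, 3.5104), alpha = 0.05
Step 1: grad_x = 2*4*1.0358 = 8.2864, grad_y = 2*6*3.5104 = 42.1248
  x_1 = 1.0358 - 0.05*8.2864 = 0.6215
  y_1 = 3.5104 - 0.05*42.1248 = 1.4042
Step 2: grad_x = 2*4*0.6215 = 4.9718, grad_y = 2*6*1.4042 = 16.8499
  x_2 = 0.6215 - 0.05*4.9718 = 0.3729
  y_2 = 1.4042 - 0.05*16.8499 = 0.5617
Step 3: grad_x = 2*4*0.3729 = 2.9831, grad_y = 2*6*0.5617 = 6.74
  x_3 = 0.3729 - 0.05*2.9831 = 0.2237
  y_3 = 0.5617 - 0.05*6.74 = 0.2247
f(0.2237, 0.2247) = 4*0.2237^2 + 6*0.2247^2 = 0.5031


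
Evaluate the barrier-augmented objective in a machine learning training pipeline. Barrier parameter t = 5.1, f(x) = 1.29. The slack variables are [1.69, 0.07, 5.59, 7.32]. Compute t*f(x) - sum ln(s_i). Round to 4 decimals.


Step 1: Compute log-barrier.
ln values: [0.5247, -2.6593, 1.721, 1.9906]
phi = -(0.5247 - 2.6593 + 1.721 + 1.9906) = -1.5771
Step 2: Compute augmented objective.
t*f(x) = 5.1*1.29 = 6.579
Total = 6.579 - 1.5771 = 5.0019


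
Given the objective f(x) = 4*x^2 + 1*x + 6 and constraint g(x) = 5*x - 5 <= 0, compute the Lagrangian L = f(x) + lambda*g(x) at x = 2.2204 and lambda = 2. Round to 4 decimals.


Step 1: Evaluate f(x).
f(2.2204) = 4*2.2204^2 + 1*2.2204 + 6 = 27.9411
Step 2: Evaluate g(x).
g(2.2204) = 5*2.2204 - 5 = 6.102
Step 3: Compute Lagrangian.
L = 27.9411 + 2*6.102 = 40.1451


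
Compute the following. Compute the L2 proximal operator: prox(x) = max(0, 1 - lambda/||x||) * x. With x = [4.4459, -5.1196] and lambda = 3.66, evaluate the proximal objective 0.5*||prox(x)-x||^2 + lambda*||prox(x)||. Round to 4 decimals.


Step 1: Compute ||x||.
||x|| = 6.7806
Step 2: Compute scaling factor.
scale = max(0, 1 - 3.66/6.7806) = 0.4602
Step 3: prox(x) = [2.0461, -2.3562]
||prox(x)|| = 3.1206
Step 4: Proximal objective.
0.5*||prox-x||^2 = 6.6978
lambda*||prox|| = 11.4214
Total = 18.1191


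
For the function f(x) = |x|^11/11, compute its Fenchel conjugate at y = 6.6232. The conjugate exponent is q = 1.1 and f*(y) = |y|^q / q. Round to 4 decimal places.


The conjugate exponent q satisfies 1/p + 1/q = 1.
p = 11, so q = 11/(11 - 1) = 1.1
|y|^q = 6.6232^1.1 = 8.0016
f*(6.6232) = 8.0016 / 1.1 = 7.2741


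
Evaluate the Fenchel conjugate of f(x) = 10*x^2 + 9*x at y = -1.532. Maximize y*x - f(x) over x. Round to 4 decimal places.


f*(y) = sup_x {y*x - a*x^2 - b*x} = sup_x {(y-b)*x - a*x^2}
FOC: (y - b) - 2a*x = 0 => x* = (y - b)/(2a)
x* = (-1.532 - 9)/(2*10) = -0.5266
f*(-1.532) = (y-b)^2/(4a) = (-1.532 - 9)^2/(4*10)
= 110.923/40 = 2.7731


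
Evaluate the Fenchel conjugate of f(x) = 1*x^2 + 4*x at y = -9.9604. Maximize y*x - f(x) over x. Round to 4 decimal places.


f*(y) = sup_x {y*x - a*x^2 - b*x} = sup_x {(y-b)*x - a*x^2}
FOC: (y - b) - 2a*x = 0 => x* = (y - b)/(2a)
x* = (-9.9604 - 4)/(2*1) = -6.9802
f*(-9.9604) = (y-b)^2/(4a) = (-9.9604 - 4)^2/(4*1)
= 194.8928/4 = 48.7232


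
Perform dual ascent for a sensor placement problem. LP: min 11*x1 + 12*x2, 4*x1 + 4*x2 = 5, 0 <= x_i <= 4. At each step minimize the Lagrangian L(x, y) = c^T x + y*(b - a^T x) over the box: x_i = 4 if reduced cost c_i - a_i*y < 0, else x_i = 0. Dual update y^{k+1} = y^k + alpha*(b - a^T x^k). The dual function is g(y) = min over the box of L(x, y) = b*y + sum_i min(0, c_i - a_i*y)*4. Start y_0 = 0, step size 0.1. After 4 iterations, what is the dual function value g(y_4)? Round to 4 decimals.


Dual ascent for LP: min 11*x1 + 12*x2, 4*x1 + 4*x2 = 5, 0 <= x_i <= 4
Step 1: y^k = 0.0, reduced costs: (11.0, 12.0)
  x^k = (0.0, 0.0), subgradient = b - a^T x = 5.0
  y^{k+1} = 0.0 + 0.1*5.0 = 0.5
Step 2: y^k = 0.5, reduced costs: (9.0, 10.0)
  x^k = (0.0, 0.0), subgradient = b - a^T x = 5.0
  y^{k+1} = 0.5 + 0.1*5.0 = 1.0
Step 3: y^k = 1.0, reduced costs: (7.0, 8.0)
  x^k = (0.0, 0.0), subgradient = b - a^T x = 5.0
  y^{k+1} = 1.0 + 0.1*5.0 = 1.5
Step 4: y^k = 1.5, reduced costs: (5.0, 6.0)
  x^k = (0.0, 0.0), subgradient = b - a^T x = 5.0
  y^{k+1} = 1.5 + 0.1*5.0 = 2.0
Dual objective at y_4 = 2.0: reduced costs (3.0, 4.0), box minimizer x = (0.0, 0.0)
g(y_4) = b*y + (c1 - a1*y)*x1 + (c2 - a2*y)*x2 = 5*2.0 + 3.0*0.0 + 4.0*0.0 = 10.0 + 0.0 + 0.0 = 10.0


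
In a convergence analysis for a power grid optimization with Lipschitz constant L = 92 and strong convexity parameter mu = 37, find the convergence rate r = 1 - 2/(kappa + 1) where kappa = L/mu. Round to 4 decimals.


Step 1: Compute the condition number.
kappa = L/mu = 92/37 = 2.4865
Step 2: Compute the convergence rate.
r = 1 - 2/(kappa + 1) = 1 - 2*mu/(L + mu) = (L - mu)/(L + mu) = 55/129 = 0.4264


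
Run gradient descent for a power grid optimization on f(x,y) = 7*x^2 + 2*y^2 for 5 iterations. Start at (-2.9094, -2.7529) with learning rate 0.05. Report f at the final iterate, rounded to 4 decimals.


Gradient descent on f(x,y) = 7*x^2 + 2*y^2.
Starting point: (-2.9094, -2.7529), alpha = 0.05
Step 1: grad_x = 2*7*-2.9094 = -40.7316, grad_y = 2*2*-2.7529 = -11.0116
  x_1 = -2.9094 - 0.05*-40.7316 = -0.8728
  y_1 = -2.7529 - 0.05*-11.0116 = -2.2023
Step 2: grad_x = 2*7*-0.8728 = -12.2195, grad_y = 2*2*-2.2023 = -8.8093
  x_2 = -0.8728 - 0.05*-12.2195 = -0.2618
  y_2 = -2.2023 - 0.05*-8.8093 = -1.7619
Step 3: grad_x = 2*7*-0.2618 = -3.6658, grad_y = 2*2*-1.7619 = -7.0474
  x_3 = -0.2618 - 0.05*-3.6658 = -0.0786
  y_3 = -1.7619 - 0.05*-7.0474 = -1.4095
Step 4: grad_x = 2*7*-0.0786 = -1.0998, grad_y = 2*2*-1.4095 = -5.6379
  x_4 = -0.0786 - 0.05*-1.0998 = -0.0236
  y_4 = -1.4095 - 0.05*-5.6379 = -1.1276
Step 5: grad_x = 2*7*-0.0236 = -0.3299, grad_y = 2*2*-1.1276 = -4.5104
  x_5 = -0.0236 - 0.05*-0.3299 = -0.0071
  y_5 = -1.1276 - 0.05*-4.5104 = -0.9021
f(-0.0071, -0.9021) = 7*(-0.0071)^2 + 2*(-0.9021)^2 = 1.6278


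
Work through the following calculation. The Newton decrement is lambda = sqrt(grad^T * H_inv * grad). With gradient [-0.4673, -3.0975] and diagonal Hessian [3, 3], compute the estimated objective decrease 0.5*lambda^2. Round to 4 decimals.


Step 1: H is diagonal, so H^(-1) * g = [-0.1558, -1.0325].
Step 2: g^T H^(-1) g = sum_i g_i^2 / H_ii
  = (-0.4673)^2/3 + (-3.0975)^2/3
  = 0.0728 + 3.1982 = 3.271
Step 3: Objective decrease = 0.5 * g^T H^(-1) g = 1.6355


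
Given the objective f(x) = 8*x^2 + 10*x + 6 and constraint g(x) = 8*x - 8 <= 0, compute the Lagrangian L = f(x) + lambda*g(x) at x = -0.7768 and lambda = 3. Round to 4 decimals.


Step 1: Evaluate f(x).
f(-0.7768) = 8*(-0.7768)^2 + 10*(-0.7768) + 6 = 3.0593
Step 2: Evaluate g(x).
g(-0.7768) = 8*-0.7768 - 8 = -14.2144
Step 3: Compute Lagrangian.
L = 3.0593 + 3*-14.2144 = -39.5839


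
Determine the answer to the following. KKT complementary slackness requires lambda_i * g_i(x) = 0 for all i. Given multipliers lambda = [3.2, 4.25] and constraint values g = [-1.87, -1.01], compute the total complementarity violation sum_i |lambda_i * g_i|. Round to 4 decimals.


KKT complementary slackness check:
lambda_1 * g_1 = 3.2 * -1.87 = -5.984
lambda_2 * g_2 = 4.25 * -1.01 = -4.2925
Total violation = 5.984 + 4.2925 = 10.2765


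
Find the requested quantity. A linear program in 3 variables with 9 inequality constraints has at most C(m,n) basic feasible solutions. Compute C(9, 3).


Each vertex corresponds to some choice of n active constraints out of m, so the number of vertices is at most C(m, n) = m! / (n!(m-n)!).
m = 9, n = 3
Numerator: 9 * 8 * 7
Denominator: 3! = 6
C(9, 3) = 84


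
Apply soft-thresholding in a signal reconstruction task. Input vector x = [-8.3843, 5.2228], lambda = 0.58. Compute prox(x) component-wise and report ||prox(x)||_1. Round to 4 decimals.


Soft-thresholding with lambda = 0.58:
prox(-8.3843) = sign(-8.3843)*max(|-8.3843| - 0.58, 0) = -7.8043
prox(5.2228) = sign(5.2228)*max(|5.2228| - 0.58, 0) = 4.6428
prox(x) = [-7.8043, 4.6428]
||prox(x)||_1 = 7.8043 + 4.6428 = 12.4471


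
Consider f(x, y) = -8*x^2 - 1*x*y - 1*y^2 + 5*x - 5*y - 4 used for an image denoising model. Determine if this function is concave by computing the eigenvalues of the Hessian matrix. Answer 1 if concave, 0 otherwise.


The Hessian of f(x,y) = -8*x^2 - 1*x*y - 1*y^2 + 5*x - 5*y - 4 is:
H = [[-16, -1], [-1, -2]]
Trace = -16 - 2 = -18
Determinant = -16*-2 - (-1)^2 = 31
Discriminant = (-18)^2 - 4*31 = 200.0
Eigenvalues: lambda_1 = -16.0711, lambda_2 = -1.9289
The function is concave.

1


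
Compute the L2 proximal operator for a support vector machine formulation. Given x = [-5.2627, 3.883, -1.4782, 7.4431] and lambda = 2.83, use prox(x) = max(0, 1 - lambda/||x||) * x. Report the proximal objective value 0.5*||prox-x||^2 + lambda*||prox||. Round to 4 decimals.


Step 1: Compute ||x||.
||x|| = 10.0179
Step 2: Compute scaling factor.
scale = max(0, 1 - 2.83/10.0179) = 0.7175
Step 3: prox(x) = [-3.776, 2.7861, -1.0606, 5.3405]
||prox(x)|| = 7.1879
Step 4: Proximal objective.
0.5*||prox-x||^2 = 4.0045
lambda*||prox|| = 20.3418
Total = 24.3462


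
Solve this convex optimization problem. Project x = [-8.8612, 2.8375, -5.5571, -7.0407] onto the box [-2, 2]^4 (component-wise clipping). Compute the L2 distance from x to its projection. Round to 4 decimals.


Project each component onto [-2, 2].
clip(-8.8612) = -2.0, clip(2.8375) = 2.0, clip(-5.5571) = -2.0, clip(-7.0407) = -2.0
Projection = [-2.0, 2.0, -2.0, -2.0]
Squared diffs: [47.0761, 0.7014, 12.653, 25.4087]
Distance = sqrt(85.8392) = 9.2649


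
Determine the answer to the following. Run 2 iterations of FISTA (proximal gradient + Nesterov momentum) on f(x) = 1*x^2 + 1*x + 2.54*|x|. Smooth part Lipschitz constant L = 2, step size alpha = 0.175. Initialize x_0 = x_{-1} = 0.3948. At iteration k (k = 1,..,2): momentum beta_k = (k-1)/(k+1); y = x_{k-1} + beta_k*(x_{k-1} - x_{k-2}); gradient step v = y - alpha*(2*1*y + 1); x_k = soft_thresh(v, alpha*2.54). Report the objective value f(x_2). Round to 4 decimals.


FISTA on f(x) = 1*x^2 + 1*x + 2.54*|x|
L = 2, alpha = 0.175
Iteration 1: beta = 0.0, y = 0.3948 + 0.0*(0.3948 - 0.3948) = 0.3948
  grad(y) = 1.7896, v = y - alpha*grad = 0.0816
  prox(v) = soft_thresh(0.0816, 0.4445) = 0.0
Iteration 2: beta = 0.3333, y = 0.0 + 0.3333*(0.0 - 0.3948) = -0.1316
  grad(y) = 0.7368, v = y - alpha*grad = -0.2605
  prox(v) = soft_thresh(-0.2605, 0.4445) = 0.0
f(x_2) = 1*0.0^2 + 1*0.0 + 2.54*|0.0| = 0.0


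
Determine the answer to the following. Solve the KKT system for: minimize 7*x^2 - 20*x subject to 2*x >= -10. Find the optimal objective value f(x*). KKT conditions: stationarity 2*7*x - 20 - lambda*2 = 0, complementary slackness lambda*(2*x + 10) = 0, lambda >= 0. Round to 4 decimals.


Step 1: Try lambda = 0 (constraint inactive).
Stationarity: 2*7*x - 20 = 0
x* = 20/(2*7) = 10/7 = 1.4286 (rounded; the exact value 10/7 is used below)
Check constraint: 2*1.4286 = 2.8572 >= -10 -- satisfied.
Step 2: Compute optimal value.
f(x*) = 7*(10/7)^2 - 20*(10/7) = -14.2857


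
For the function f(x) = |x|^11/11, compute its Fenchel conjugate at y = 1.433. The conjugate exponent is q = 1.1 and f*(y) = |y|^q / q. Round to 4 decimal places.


The conjugate exponent q satisfies 1/p + 1/q = 1.
p = 11, so q = 11/(11 - 1) = 1.1
|y|^q = 1.433^1.1 = 1.4855
f*(1.433) = 1.4855 / 1.1 = 1.3504


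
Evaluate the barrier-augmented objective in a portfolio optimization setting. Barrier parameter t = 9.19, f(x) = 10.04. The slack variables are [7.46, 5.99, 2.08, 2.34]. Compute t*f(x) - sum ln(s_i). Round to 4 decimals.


Step 1: Compute log-barrier.
ln values: [2.0096, 1.7901, 0.7324, 0.8502]
phi = -(2.0096 + 1.7901 + 0.7324 + 0.8502) = -5.3822
Step 2: Compute augmented objective.
t*f(x) = 9.19*10.04 = 92.2676
Total = 92.2676 - 5.3822 = 86.8854


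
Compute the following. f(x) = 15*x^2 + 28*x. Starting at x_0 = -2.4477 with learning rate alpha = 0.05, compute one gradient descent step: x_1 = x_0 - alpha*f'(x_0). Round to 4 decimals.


We compute the gradient at x_0 and apply the update.
f'(x) = 30*x + 28
f'(-2.4477) = 30*-2.4477 + 28 = -45.431
x_1 = -2.4477 - 0.05*-45.431 = -0.1762


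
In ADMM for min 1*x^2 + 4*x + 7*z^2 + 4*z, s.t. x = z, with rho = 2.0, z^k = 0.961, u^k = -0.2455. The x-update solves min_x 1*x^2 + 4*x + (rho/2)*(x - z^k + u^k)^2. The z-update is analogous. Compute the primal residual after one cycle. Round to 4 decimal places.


ADMM iteration with rho = 2.0, z^k = 0.961, u^k = -0.2455
Step 1: x-update.
Minimize 1*x^2 + 4*x + (2.0/2)*(x - 0.961 - 0.2455)^2
FOC: (2*1 + 2.0)*x = -4 + 2.0*(0.961 + 0.2455)
x^{k+1} = -0.3968
Step 2: z-update.
Minimize 7*z^2 + 4*z + (2.0/2)*(-0.3968 - z - 0.2455)^2
FOC: (2*7 + 2.0)*z = -4 + 2.0*(-0.3968 - 0.2455)
z^{k+1} = -0.3303
Step 3: u-update.
u^{k+1} = -0.2455 - 0.3968 + 0.3303 = -0.312
Step 4: Primal residual = |-0.3968 + 0.3303| = 0.0665


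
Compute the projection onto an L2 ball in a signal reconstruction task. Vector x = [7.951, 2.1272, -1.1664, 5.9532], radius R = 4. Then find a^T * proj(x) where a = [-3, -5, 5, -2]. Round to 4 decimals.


Step 1: Compute ||x|| (intermediates to 6 decimals).
||x|| = sqrt(7.951^2 + 2.1272^2 + (-1.1664)^2 + 5.9532^2) = 10.224699
Step 2: Project.
Since ||x|| > R, scale = R/||x|| = 4/10.224699 = 0.39121, proj(x) = scale * x
proj(x) = [3.110511, 0.832182, -0.456307, 2.328951]
Step 3: Dot product.
a^T * proj(x) = -3*3.110511 - 5*0.832182 + 5*(-0.456307) - 2*2.328951 = -20.4319


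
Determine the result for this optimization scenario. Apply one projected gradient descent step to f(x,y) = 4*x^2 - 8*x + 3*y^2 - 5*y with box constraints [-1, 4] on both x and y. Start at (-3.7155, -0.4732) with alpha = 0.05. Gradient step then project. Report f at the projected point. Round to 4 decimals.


Step 1: Compute gradient at (-3.7155, -0.4732).
grad_x = 2*4*-3.7155 - 8 = -37.724
grad_y = 2*3*-0.4732 - 5 = -7.8392
Step 2: Gradient step.
x_raw = -3.7155 - 0.05*-37.724 = -1.8293
y_raw = -0.4732 - 0.05*-7.8392 = -0.0812
Step 3: Project onto [-1, 4].
x_proj = clip(-1.8293) = -1.0
y_proj = clip(-0.0812) = -0.0812
Step 4: Evaluate f.
f(-1.0, -0.0812) = 12.426


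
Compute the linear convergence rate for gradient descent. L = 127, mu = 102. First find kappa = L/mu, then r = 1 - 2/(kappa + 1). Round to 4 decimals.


Step 1: Compute the condition number.
kappa = L/mu = 127/102 = 1.2451
Step 2: Compute the convergence rate.
r = 1 - 2/(kappa + 1) = 1 - 2*mu/(L + mu) = (L - mu)/(L + mu) = 25/229 = 0.1092


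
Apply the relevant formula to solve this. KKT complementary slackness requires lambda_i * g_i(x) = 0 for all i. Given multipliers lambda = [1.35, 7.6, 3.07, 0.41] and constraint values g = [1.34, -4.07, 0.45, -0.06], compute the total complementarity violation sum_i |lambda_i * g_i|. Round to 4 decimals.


KKT complementary slackness check:
lambda_1 * g_1 = 1.35 * 1.34 = 1.809
lambda_2 * g_2 = 7.6 * -4.07 = -30.932
lambda_3 * g_3 = 3.07 * 0.45 = 1.3815
lambda_4 * g_4 = 0.41 * -0.06 = -0.0246
Total violation = 1.809 + 30.932 + 1.3815 + 0.0246 = 34.1471


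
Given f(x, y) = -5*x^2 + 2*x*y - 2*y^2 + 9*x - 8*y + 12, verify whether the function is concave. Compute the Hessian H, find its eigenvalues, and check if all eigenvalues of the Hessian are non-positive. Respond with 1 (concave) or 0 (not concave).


The Hessian of f(x,y) = -5*x^2 + 2*x*y - 2*y^2 + 9*x - 8*y + 12 is:
H = [[-10, 2], [2, -4]]
Trace = -10 - 4 = -14
Determinant = -10*-4 - (2)^2 = 36
Discriminant = (-14)^2 - 4*36 = 52.0
Eigenvalues: lambda_1 = -10.6056, lambda_2 = -3.3944
The function is concave.

1


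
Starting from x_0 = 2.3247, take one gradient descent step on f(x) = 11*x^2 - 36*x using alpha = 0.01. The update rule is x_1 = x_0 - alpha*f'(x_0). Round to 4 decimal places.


We compute the gradient at x_0 and apply the update.
f'(x) = 22*x - 36
f'(2.3247) = 22*2.3247 - 36 = 15.1434
x_1 = 2.3247 - 0.01*15.1434 = 2.1733


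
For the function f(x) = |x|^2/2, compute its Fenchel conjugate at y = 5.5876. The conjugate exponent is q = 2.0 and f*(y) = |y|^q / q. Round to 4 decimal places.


The conjugate exponent q satisfies 1/p + 1/q = 1.
p = 2, so q = 2/(2 - 1) = 2.0
|y|^q = 5.5876^2.0 = 31.2213
f*(5.5876) = 31.2213 / 2.0 = 15.6106


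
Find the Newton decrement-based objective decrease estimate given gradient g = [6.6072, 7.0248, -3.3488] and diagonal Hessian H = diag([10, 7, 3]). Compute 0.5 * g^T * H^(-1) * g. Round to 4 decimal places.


Step 1: H is diagonal, so H^(-1) * g = [0.6607, 1.0035, -1.1163].
Step 2: g^T H^(-1) g = sum_i g_i^2 / H_ii
  = (6.6072)^2/10 + (7.0248)^2/7 + (-3.3488)^2/3
  = 4.3655 + 7.0497 + 3.7382 = 15.1534
Step 3: Objective decrease = 0.5 * g^T H^(-1) g = 7.5767


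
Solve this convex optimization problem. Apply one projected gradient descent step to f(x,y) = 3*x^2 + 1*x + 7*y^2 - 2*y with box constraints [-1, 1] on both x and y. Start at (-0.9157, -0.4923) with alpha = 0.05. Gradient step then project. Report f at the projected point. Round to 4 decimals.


Step 1: Compute gradient at (-0.9157, -0.4923).
grad_x = 2*3*-0.9157 + 1 = -4.4942
grad_y = 2*7*-0.4923 - 2 = -8.8922
Step 2: Gradient step.
x_raw = -0.9157 - 0.05*-4.4942 = -0.691
y_raw = -0.4923 - 0.05*-8.8922 = -0.0477
Step 3: Project onto [-1, 1].
x_proj = clip(-0.691) = -0.691
y_proj = clip(-0.0477) = -0.0477
Step 4: Evaluate f.
f(-0.691, -0.0477) = 0.8527


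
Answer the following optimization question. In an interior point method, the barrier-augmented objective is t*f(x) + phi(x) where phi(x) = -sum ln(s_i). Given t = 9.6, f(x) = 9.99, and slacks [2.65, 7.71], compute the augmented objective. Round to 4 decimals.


Step 1: Compute log-barrier.
ln values: [0.9746, 2.0425]
phi = -(0.9746 + 2.0425) = -3.0171
Step 2: Compute augmented objective.
t*f(x) = 9.6*9.99 = 95.904
Total = 95.904 - 3.0171 = 92.8869


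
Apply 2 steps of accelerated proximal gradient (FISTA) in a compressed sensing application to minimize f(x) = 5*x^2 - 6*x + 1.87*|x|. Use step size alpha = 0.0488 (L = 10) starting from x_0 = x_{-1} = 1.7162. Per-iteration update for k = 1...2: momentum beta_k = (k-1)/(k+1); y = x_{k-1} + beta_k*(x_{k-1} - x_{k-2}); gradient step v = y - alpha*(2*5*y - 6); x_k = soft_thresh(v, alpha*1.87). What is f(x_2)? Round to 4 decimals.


FISTA on f(x) = 5*x^2 - 6*x + 1.87*|x|
L = 10, alpha = 0.0488
Iteration 1: beta = 0.0, y = 1.7162 + 0.0*(1.7162 - 1.7162) = 1.7162
  grad(y) = 11.162, v = y - alpha*grad = 1.1715
  prox(v) = soft_thresh(1.1715, 0.0913) = 1.0802
Iteration 2: beta = 0.3333, y = 1.0802 + 0.3333*(1.0802 - 1.7162) = 0.8683
  grad(y) = 2.6825, v = y - alpha*grad = 0.7373
  prox(v) = soft_thresh(0.7373, 0.0913) = 0.6461
f(x_2) = 5*0.6461^2 - 6*0.6461 + 1.87*|0.6461| = -0.5812


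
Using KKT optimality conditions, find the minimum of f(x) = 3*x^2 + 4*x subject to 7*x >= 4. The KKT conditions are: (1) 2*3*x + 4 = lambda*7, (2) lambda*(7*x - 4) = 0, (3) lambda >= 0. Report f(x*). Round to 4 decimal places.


Step 1: Try lambda = 0 (constraint inactive).
x_unc = -4/(2*3) = -0.6667
Check: 7*-0.6667 = -4.6669 < 4 -- violated!
Step 2: Constraint must be active: 7*x = 4
x* = 4/7 = 0.5714 (rounded; the exact value 4/7 is used below)
lambda = (2*3*(4/7) + 4)/7 = 1.0612
Step 3: Compute optimal value.
f(x*) = 3*(4/7)^2 + 4*(4/7) = 3.2653


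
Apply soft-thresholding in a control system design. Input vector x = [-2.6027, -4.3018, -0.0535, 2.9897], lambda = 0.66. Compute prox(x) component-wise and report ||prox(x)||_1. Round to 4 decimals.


Soft-thresholding with lambda = 0.66:
prox(-2.6027) = sign(-2.6027)*max(|-2.6027| - 0.66, 0) = -1.9427
prox(-4.3018) = sign(-4.3018)*max(|-4.3018| - 0.66, 0) = -3.6418
prox(-0.0535) = sign(-0.0535)*max(|-0.0535| - 0.66, 0) = 0.0
prox(2.9897) = sign(2.9897)*max(|2.9897| - 0.66, 0) = 2.3297
prox(x) = [-1.9427, -3.6418, 0.0, 2.3297]
||prox(x)||_1 = 1.9427 + 3.6418 + 0.0 + 2.3297 = 7.9142


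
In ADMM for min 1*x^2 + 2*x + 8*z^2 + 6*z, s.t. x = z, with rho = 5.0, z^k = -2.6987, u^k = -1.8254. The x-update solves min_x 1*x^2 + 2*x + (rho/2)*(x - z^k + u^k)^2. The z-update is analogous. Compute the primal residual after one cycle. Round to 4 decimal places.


ADMM iteration with rho = 5.0, z^k = -2.6987, u^k = -1.8254
Step 1: x-update.
Minimize 1*x^2 + 2*x + (5.0/2)*(x + 2.6987 - 1.8254)^2
FOC: (2*1 + 5.0)*x = -2 + 5.0*(-2.6987 + 1.8254)
x^{k+1} = -0.9095
Step 2: z-update.
Minimize 8*z^2 + 6*z + (5.0/2)*(-0.9095 - z - 1.8254)^2
FOC: (2*8 + 5.0)*z = -6 + 5.0*(-0.9095 - 1.8254)
z^{k+1} = -0.9369
Step 3: u-update.
u^{k+1} = -1.8254 - 0.9095 + 0.9369 = -1.798
Step 4: Primal residual = |-0.9095 + 0.9369| = 0.0274


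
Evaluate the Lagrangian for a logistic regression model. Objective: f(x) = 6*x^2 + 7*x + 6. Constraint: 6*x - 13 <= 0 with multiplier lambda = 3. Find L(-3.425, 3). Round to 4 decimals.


Step 1: Evaluate f(x).
f(-3.425) = 6*(-3.425)^2 + 7*(-3.425) + 6 = 52.4088
Step 2: Evaluate g(x).
g(-3.425) = 6*-3.425 - 13 = -33.55
Step 3: Compute Lagrangian.
L = 52.4088 + 3*-33.55 = -48.2413


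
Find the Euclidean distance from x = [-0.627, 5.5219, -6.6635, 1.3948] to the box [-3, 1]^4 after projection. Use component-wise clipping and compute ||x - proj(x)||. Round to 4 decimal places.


Project each component onto [-3, 1].
clip(-0.627) = -0.627, clip(5.5219) = 1.0, clip(-6.6635) = -3.0, clip(1.3948) = 1.0
Projection = [-0.627, 1.0, -3.0, 1.0]
Squared diffs: [0.0, 20.4476, 13.4212, 0.1559]
Distance = sqrt(34.0247) = 5.8331


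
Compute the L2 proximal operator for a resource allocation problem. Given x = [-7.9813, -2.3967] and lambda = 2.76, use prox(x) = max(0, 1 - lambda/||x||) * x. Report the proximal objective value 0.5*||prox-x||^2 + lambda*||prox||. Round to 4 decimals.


Step 1: Compute ||x||.
||x|| = 8.3334
Step 2: Compute scaling factor.
scale = max(0, 1 - 2.76/8.3334) = 0.6688
Step 3: prox(x) = [-5.3379, -1.6029]
||prox(x)|| = 5.5734
Step 4: Proximal objective.
0.5*||prox-x||^2 = 3.8088
lambda*||prox|| = 15.3826
Total = 19.1913
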